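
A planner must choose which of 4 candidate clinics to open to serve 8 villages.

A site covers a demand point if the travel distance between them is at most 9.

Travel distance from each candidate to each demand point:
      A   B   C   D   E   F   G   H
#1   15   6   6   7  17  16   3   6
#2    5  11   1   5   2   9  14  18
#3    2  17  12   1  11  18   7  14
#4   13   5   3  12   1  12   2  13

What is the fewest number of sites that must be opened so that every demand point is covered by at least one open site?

2

Coverage sets (demand points within 9 of each site):
  #1: {B, C, D, G, H}
  #2: {A, C, D, E, F}
  #3: {A, D, G}
  #4: {B, C, E, G}
No single site covers all 8 demand points.
But {#1, #2} covers everything, so the minimum is 2.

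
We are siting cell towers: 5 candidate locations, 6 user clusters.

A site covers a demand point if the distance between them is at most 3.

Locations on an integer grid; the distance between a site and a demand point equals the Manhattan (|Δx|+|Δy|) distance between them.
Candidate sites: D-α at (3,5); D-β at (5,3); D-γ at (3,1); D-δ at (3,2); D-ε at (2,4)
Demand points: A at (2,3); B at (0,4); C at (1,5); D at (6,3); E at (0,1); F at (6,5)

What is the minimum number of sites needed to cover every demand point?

Coverage sets (demand points within 3 of each site):
  D-α: {A, C, F}
  D-β: {A, D, F}
  D-γ: {A, E}
  D-δ: {A}
  D-ε: {A, B, C}
No 2 sites suffice: every size-2 union leaves at least one demand point uncovered.
But {D-β, D-γ, D-ε} covers everything, so the minimum is 3.

3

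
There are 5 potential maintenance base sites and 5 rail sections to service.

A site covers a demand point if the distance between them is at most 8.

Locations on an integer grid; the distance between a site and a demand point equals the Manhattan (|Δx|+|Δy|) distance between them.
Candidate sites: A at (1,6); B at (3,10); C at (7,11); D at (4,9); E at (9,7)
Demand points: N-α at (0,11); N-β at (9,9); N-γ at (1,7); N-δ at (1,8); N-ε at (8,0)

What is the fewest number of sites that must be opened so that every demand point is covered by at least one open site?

2

Coverage sets (demand points within 8 of each site):
  A: {N-α, N-γ, N-δ}
  B: {N-α, N-β, N-γ, N-δ}
  C: {N-α, N-β}
  D: {N-α, N-β, N-γ, N-δ}
  E: {N-β, N-γ, N-ε}
No single site covers all 5 demand points.
But {A, E} covers everything, so the minimum is 2.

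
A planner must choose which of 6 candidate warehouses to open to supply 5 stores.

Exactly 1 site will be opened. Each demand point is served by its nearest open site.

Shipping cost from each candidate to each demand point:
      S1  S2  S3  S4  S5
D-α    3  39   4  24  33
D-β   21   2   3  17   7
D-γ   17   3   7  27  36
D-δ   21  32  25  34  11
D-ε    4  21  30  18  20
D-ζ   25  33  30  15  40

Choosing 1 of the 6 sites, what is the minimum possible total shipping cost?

50

Open {D-β}.
  S1→D-β 21, S2→D-β 2, S3→D-β 3, S4→D-β 17, S5→D-β 7  ⇒ total 50.
Compare {D-γ}: total 90.
Compare {D-ε}: total 93.
No size-1 selection does better; minimum is 50.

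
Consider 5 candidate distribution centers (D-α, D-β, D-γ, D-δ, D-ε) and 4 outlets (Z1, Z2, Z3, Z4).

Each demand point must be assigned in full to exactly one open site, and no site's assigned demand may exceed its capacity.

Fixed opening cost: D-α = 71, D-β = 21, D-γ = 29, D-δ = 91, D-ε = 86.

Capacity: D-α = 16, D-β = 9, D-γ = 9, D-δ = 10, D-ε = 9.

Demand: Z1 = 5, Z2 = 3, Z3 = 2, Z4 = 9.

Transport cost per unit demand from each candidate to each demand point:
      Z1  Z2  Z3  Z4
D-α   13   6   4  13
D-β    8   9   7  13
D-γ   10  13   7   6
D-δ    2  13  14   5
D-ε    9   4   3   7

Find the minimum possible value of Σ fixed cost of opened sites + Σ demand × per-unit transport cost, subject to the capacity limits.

Open {D-α, D-β, D-γ}; cheapest assignment that respects the capacities:
  D-α (cap 16, load 5): Z2, Z3 — cost 3×6 + 2×4 = 26
  D-β (cap 9, load 5): Z1 — cost 5×8 = 40
  D-γ (cap 9, load 9): Z4 — cost 9×6 = 54
  Shipping 120, fixed 121 → total 241.
  Any other capacity-feasible assignment to {D-α, D-β, D-γ} ships for at least 120.
Compare {D-α, D-γ}: its best feasible assignment gives total 245.
Compare {D-β, D-γ, D-δ}: its best feasible assignment gives total 246.
Every other set of open sites that can feasibly serve all demand totals ≥ 245 even under its best assignment. Minimum: 241.

241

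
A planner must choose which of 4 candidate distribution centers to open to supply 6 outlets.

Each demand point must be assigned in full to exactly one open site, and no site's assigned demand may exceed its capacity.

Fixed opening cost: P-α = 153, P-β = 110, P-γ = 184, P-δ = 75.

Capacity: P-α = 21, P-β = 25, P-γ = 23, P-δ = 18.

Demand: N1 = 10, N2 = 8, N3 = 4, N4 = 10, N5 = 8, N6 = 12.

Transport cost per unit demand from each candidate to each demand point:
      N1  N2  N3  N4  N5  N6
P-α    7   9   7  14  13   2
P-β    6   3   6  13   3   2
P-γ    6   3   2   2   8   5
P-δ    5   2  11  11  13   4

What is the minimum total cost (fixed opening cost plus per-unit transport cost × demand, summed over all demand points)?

511

Open {P-β, P-γ, P-δ}; cheapest assignment that respects the capacities:
  P-β (cap 25, load 20): N5, N6 — cost 8×3 + 12×2 = 48
  P-γ (cap 23, load 14): N3, N4 — cost 4×2 + 10×2 = 28
  P-δ (cap 18, load 18): N1, N2 — cost 10×5 + 8×2 = 66
  Shipping 142, fixed 369 → total 511.
  Any other capacity-feasible assignment to {P-β, P-γ, P-δ} ships for at least 142.
Compare {P-α, P-γ, P-δ}: its best feasible assignment gives total 594.
Compare {P-α, P-β, P-δ}: its best feasible assignment gives total 596.
Every other set of open sites that can feasibly serve all demand totals ≥ 594 even under its best assignment. Minimum: 511.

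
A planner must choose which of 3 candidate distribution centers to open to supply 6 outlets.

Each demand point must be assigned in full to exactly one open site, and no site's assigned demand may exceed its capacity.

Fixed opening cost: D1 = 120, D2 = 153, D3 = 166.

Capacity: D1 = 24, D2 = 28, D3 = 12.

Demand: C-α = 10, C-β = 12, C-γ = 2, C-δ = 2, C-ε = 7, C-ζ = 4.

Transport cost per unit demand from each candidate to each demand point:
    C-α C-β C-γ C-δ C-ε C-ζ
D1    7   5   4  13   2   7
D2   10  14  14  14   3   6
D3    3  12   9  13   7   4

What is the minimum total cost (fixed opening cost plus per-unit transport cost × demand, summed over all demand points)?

Open {D1, D2}; cheapest assignment that respects the capacities:
  D1 (cap 24, load 24): C-α, C-β, C-γ — cost 10×7 + 12×5 + 2×4 = 138
  D2 (cap 28, load 13): C-δ, C-ε, C-ζ — cost 2×14 + 7×3 + 4×6 = 73
  Shipping 211, fixed 273 → total 484.
  Any other capacity-feasible assignment to {D1, D2} ships for at least 211.
Compare {D1, D2, D3}: its best feasible assignment gives total 601.
Compare {D2, D3}: its best feasible assignment gives total 608.
Every other set of open sites that can feasibly serve all demand totals ≥ 601 even under its best assignment. Minimum: 484.

484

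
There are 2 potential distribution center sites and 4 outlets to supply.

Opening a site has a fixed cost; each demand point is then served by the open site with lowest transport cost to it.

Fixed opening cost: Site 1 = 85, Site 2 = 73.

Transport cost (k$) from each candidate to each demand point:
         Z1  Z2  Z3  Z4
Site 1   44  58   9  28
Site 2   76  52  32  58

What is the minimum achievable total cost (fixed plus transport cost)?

224

Open {Site 1}: assign each demand point to its cheapest open site.
  Z1→Site 1 44, Z2→Site 1 58, Z3→Site 1 9, Z4→Site 1 28
  transport cost 139, fixed 85 → total 224.
Compare {Site 2}: transport cost 218 + fixed 73 = 291.
Compare {Site 1, Site 2}: transport cost 133 + fixed 158 = 291.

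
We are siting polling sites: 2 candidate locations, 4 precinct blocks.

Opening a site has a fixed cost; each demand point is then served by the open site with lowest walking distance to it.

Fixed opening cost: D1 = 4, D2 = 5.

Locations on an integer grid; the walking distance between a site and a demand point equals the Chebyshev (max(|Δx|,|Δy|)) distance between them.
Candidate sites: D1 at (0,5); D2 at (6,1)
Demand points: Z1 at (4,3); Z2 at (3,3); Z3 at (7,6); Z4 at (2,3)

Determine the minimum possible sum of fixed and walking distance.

19

Open {D2}: assign each demand point to its cheapest open site.
  Z1→D2 2, Z2→D2 3, Z3→D2 5, Z4→D2 4
  walking distance 14, fixed 5 → total 19.
Compare {D1}: walking distance 16 + fixed 4 = 20.
Compare {D1, D2}: walking distance 12 + fixed 9 = 21.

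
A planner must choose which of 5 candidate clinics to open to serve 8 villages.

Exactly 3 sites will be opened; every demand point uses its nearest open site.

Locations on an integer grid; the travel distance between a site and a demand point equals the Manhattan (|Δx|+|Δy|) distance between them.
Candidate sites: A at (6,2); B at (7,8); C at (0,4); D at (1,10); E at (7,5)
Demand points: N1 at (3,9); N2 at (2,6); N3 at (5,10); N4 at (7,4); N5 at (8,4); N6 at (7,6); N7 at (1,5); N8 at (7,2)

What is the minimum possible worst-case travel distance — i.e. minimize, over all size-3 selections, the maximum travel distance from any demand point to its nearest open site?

4

Open {C, D, E}.
  Farthest demand point is N2 at travel distance 4 (to C); all others are ≤ 4.
With {A, B, C} the worst case is 5.
With {A, B, D} the worst case is 5.
No size-3 selection achieves below 4.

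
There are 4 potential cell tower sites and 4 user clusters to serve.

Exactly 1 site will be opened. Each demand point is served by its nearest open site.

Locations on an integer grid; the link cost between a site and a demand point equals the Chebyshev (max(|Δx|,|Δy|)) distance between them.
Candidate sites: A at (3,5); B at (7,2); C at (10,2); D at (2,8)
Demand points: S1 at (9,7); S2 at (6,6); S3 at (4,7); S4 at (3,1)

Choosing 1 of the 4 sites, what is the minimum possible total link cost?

15

Open {A}.
  S1→A 6, S2→A 3, S3→A 2, S4→A 4  ⇒ total 15.
Compare {B}: total 18.
Compare {D}: total 20.
No size-1 selection does better; minimum is 15.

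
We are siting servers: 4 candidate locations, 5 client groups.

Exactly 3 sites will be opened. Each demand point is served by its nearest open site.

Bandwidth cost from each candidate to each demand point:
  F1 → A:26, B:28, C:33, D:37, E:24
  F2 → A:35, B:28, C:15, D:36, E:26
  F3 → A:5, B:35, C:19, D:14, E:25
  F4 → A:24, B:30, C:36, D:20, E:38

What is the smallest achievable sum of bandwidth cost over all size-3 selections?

86

Open {F1, F2, F3}.
  A→F3 5, B→F1 28, C→F2 15, D→F3 14, E→F1 24  ⇒ total 86.
Compare {F2, F3, F4}: total 87.
Compare {F1, F3, F4}: total 90.
No size-3 selection does better; minimum is 86.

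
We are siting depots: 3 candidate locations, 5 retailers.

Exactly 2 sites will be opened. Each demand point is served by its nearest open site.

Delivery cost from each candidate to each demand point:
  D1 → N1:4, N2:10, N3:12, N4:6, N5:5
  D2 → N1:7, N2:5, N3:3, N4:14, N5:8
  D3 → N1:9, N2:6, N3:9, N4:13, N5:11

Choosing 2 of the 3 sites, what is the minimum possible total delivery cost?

23

Open {D1, D2}.
  N1→D1 4, N2→D2 5, N3→D2 3, N4→D1 6, N5→D1 5  ⇒ total 23.
Compare {D1, D3}: total 30.
Compare {D2, D3}: total 36.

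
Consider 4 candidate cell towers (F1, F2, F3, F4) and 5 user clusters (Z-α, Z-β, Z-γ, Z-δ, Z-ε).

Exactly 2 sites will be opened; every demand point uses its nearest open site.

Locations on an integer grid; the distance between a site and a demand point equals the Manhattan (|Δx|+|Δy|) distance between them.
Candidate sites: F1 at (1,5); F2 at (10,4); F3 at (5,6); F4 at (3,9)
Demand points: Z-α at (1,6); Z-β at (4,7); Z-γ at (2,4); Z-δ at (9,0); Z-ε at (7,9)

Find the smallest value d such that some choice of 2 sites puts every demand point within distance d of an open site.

5

Open {F2, F3}.
  Farthest demand point is Z-γ at distance 5 (to F3); all others are ≤ 5.
With {F2, F4} the worst case is 6.
With {F1, F2} the worst case is 8.
No size-2 selection achieves below 5.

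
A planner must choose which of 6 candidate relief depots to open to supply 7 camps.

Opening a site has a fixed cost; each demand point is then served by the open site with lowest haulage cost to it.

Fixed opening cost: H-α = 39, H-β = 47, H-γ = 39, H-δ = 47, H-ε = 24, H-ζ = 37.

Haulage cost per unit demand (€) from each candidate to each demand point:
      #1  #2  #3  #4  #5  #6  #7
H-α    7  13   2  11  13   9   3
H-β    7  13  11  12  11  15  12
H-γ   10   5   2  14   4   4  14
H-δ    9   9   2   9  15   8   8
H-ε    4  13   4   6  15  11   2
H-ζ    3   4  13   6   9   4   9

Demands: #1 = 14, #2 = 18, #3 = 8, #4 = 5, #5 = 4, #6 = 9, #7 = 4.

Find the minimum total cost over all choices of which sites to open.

315

Open {H-γ, H-ε}: assign each demand point to its cheapest open site.
  #1→H-ε 14×4=56, #2→H-γ 18×5=90, #3→H-γ 8×2=16, #4→H-ε 5×6=30, #5→H-γ 4×4=16, #6→H-γ 9×4=36, #7→H-ε 4×2=8
  haulage cost 252, fixed 63 → total 315.
Compare {H-ε, H-ζ}: haulage cost 256 + fixed 61 = 317.
Compare {H-α, H-ζ}: haulage cost 244 + fixed 76 = 320.
Compare {H-γ, H-ε, H-ζ}: haulage cost 220 + fixed 100 = 320.
All other subsets cost ≥ 317. Minimum total cost: 315.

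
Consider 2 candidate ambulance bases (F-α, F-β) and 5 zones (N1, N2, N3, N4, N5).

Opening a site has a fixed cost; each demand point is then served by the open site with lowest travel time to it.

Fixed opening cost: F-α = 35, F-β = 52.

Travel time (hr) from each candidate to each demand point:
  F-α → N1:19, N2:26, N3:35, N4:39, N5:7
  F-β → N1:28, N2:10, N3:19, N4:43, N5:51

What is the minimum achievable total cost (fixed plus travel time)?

Open {F-α}: assign each demand point to its cheapest open site.
  N1→F-α 19, N2→F-α 26, N3→F-α 35, N4→F-α 39, N5→F-α 7
  travel time 126, fixed 35 → total 161.
Compare {F-α, F-β}: travel time 94 + fixed 87 = 181.
Compare {F-β}: travel time 151 + fixed 52 = 203.

161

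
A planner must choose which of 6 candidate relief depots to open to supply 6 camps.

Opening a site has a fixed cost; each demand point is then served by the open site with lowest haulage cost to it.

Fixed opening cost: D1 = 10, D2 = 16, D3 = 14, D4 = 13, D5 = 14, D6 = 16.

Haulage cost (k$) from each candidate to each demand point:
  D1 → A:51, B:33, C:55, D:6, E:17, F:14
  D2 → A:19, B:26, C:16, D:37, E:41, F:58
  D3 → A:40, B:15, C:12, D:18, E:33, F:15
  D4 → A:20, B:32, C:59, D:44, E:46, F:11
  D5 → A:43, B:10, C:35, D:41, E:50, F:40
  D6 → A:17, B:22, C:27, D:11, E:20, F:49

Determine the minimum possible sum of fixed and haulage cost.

Open {D1, D3, D4}: assign each demand point to its cheapest open site.
  A→D4 20, B→D3 15, C→D3 12, D→D1 6, E→D1 17, F→D4 11
  haulage cost 81, fixed 37 → total 118.
Compare {D3, D6}: haulage cost 90 + fixed 30 = 120.
Compare {D1, D3, D6}: haulage cost 81 + fixed 40 = 121.
Compare {D1, D2, D5}: haulage cost 82 + fixed 40 = 122.
All other subsets cost ≥ 120. Minimum total cost: 118.

118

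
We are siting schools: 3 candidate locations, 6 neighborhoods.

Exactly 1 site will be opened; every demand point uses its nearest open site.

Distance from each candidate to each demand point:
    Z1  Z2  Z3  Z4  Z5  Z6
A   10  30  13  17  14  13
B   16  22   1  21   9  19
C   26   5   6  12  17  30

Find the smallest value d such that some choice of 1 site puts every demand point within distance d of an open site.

Open {B}.
  Farthest demand point is Z2 at distance 22 (to B); all others are ≤ 22.
With {A} the worst case is 30.
With {C} the worst case is 30.
No size-1 selection achieves below 22.

22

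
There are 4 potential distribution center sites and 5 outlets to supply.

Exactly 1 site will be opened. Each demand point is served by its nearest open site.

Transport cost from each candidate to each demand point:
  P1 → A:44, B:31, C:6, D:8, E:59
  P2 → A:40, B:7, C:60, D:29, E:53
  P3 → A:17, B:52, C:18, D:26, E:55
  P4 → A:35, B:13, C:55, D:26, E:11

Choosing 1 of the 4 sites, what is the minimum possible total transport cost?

140

Open {P4}.
  A→P4 35, B→P4 13, C→P4 55, D→P4 26, E→P4 11  ⇒ total 140.
Compare {P1}: total 148.
Compare {P3}: total 168.
No size-1 selection does better; minimum is 140.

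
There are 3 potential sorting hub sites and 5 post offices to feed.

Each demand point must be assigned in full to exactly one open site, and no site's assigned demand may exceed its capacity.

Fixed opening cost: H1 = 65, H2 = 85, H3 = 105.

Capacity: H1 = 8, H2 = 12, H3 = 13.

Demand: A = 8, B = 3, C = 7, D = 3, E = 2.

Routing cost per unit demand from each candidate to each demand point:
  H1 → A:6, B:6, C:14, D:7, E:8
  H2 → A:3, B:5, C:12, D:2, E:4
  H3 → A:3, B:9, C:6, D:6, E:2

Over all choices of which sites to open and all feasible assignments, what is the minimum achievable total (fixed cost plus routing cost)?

293

Open {H2, H3}; cheapest assignment that respects the capacities:
  H2 (cap 12, load 11): A, B — cost 8×3 + 3×5 = 39
  H3 (cap 13, load 12): C, D, E — cost 7×6 + 3×6 + 2×2 = 64
  Shipping 103, fixed 190 → total 293.
  Any other capacity-feasible assignment to {H2, H3} ships for at least 103.
Compare {H1, H2, H3}: its best feasible assignment gives total 349.
Every other set of open sites that can feasibly serve all demand totals ≥ 349 even under its best assignment. Minimum: 293.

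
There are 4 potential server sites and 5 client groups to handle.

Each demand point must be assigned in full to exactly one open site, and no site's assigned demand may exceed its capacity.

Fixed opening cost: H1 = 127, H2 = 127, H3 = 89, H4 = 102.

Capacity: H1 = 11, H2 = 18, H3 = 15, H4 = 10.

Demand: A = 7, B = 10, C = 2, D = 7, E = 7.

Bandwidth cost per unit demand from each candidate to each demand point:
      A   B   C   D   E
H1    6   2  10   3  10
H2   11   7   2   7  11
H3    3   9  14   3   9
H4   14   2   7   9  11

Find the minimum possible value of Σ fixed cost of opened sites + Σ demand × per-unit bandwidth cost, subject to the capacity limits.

Open {H2, H3, H4}; cheapest assignment that respects the capacities:
  H2 (cap 18, load 9): C, E — cost 2×2 + 7×11 = 81
  H3 (cap 15, load 14): A, D — cost 7×3 + 7×3 = 42
  H4 (cap 10, load 10): B — cost 10×2 = 20
  Shipping 143, fixed 318 → total 461.
  Any other capacity-feasible assignment to {H2, H3, H4} ships for at least 143.
Compare {H1, H3, H4}: its best feasible assignment gives total 463.
Compare {H1, H2, H3}: its best feasible assignment gives total 486.
Every other set of open sites that can feasibly serve all demand totals ≥ 463 even under its best assignment. Minimum: 461.

461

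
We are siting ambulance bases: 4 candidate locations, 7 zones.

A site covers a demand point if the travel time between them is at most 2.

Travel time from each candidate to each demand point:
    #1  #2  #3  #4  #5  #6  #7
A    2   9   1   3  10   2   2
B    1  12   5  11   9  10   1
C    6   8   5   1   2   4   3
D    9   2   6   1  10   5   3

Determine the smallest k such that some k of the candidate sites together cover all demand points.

3

Coverage sets (demand points within 2 of each site):
  A: {#1, #3, #6, #7}
  B: {#1, #7}
  C: {#4, #5}
  D: {#2, #4}
No 2 sites suffice: every size-2 union leaves at least one demand point uncovered.
But {A, C, D} covers everything, so the minimum is 3.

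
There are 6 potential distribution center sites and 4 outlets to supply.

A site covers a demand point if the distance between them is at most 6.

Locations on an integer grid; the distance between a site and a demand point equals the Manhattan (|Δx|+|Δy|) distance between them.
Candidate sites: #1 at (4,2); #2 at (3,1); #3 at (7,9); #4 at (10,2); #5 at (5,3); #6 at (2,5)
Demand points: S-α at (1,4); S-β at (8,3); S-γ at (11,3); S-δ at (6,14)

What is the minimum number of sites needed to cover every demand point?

2

Coverage sets (demand points within 6 of each site):
  #1: {S-α, S-β}
  #2: {S-α}
  #3: {S-δ}
  #4: {S-β, S-γ}
  #5: {S-α, S-β, S-γ}
  #6: {S-α}
No single site covers all 4 demand points.
But {#3, #5} covers everything, so the minimum is 2.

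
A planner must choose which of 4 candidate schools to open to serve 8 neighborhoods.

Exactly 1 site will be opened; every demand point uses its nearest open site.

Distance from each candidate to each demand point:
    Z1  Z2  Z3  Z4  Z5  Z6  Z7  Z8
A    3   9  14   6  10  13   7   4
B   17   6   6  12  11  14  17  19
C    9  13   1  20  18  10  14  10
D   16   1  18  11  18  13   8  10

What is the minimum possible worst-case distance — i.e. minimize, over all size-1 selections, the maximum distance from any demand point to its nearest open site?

14

Open {A}.
  Farthest demand point is Z3 at distance 14 (to A); all others are ≤ 14.
With {D} the worst case is 18.
With {B} the worst case is 19.
No size-1 selection achieves below 14.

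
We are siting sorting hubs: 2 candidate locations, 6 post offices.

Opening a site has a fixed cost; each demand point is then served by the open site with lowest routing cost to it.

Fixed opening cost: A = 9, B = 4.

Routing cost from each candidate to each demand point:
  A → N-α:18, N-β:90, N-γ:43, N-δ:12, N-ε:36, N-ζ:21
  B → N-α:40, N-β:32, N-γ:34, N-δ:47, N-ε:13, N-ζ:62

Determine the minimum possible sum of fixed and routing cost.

Open {A, B}: assign each demand point to its cheapest open site.
  N-α→A 18, N-β→B 32, N-γ→B 34, N-δ→A 12, N-ε→B 13, N-ζ→A 21
  routing cost 130, fixed 13 → total 143.
Compare {A}: routing cost 220 + fixed 9 = 229.
Compare {B}: routing cost 228 + fixed 4 = 232.

143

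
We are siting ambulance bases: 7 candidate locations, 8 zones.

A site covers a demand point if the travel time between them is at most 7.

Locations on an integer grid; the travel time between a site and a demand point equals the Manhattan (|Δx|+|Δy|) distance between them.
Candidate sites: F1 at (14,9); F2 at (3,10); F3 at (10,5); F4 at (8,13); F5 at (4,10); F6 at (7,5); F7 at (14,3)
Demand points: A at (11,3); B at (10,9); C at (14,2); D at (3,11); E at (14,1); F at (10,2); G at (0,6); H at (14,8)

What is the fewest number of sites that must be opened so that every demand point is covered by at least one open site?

3

Coverage sets (demand points within 7 of each site):
  F1: {B, C, H}
  F2: {D, G}
  F3: {A, B, C, F, H}
  F4: {B, D}
  F5: {B, D}
  F6: {A, B, F}
  F7: {A, C, E, F, H}
No 2 sites suffice: every size-2 union leaves at least one demand point uncovered.
But {F1, F2, F7} covers everything, so the minimum is 3.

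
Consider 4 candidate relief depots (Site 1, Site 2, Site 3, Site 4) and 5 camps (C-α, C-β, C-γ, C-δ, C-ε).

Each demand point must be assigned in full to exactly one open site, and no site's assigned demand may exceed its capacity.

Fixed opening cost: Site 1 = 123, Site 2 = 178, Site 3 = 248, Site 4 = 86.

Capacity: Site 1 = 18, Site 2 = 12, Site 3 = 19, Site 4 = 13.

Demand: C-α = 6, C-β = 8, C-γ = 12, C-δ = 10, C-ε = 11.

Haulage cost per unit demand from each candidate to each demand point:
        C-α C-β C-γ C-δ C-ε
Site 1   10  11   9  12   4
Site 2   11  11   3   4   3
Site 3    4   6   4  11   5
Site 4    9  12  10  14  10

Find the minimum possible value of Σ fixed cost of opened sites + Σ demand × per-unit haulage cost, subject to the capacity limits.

839

Open {Site 1, Site 3, Site 4}; cheapest assignment that respects the capacities:
  Site 1 (cap 18, load 17): C-α, C-ε — cost 6×10 + 11×4 = 104
  Site 3 (cap 19, load 18): C-β, C-δ — cost 8×6 + 10×11 = 158
  Site 4 (cap 13, load 12): C-γ — cost 12×10 = 120
  Shipping 382, fixed 457 → total 839.
  Any other capacity-feasible assignment to {Site 1, Site 3, Site 4} ships for at least 382.
Compare {Site 1, Site 2, Site 3}: its best feasible assignment gives total 847.
Compare {Site 1, Site 2, Site 3, Site 4}: its best feasible assignment gives total 887.
Every other set of open sites that can feasibly serve all demand totals ≥ 847 even under its best assignment. Minimum: 839.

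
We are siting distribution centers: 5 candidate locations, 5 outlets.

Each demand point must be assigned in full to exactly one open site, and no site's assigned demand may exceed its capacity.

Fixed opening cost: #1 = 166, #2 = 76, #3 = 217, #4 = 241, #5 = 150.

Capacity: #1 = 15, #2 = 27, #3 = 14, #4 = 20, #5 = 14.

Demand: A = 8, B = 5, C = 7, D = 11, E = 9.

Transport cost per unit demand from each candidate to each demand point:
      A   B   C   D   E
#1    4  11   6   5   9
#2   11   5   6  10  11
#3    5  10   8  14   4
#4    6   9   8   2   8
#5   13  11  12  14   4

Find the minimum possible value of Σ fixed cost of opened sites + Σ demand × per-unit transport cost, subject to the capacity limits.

550

Open {#1, #2}; cheapest assignment that respects the capacities:
  #1 (cap 15, load 15): A, C — cost 8×4 + 7×6 = 74
  #2 (cap 27, load 25): B, D, E — cost 5×5 + 11×10 + 9×11 = 234
  Shipping 308, fixed 242 → total 550.
  Any other capacity-feasible assignment to {#1, #2} ships for at least 308.
Compare {#2, #4}: its best feasible assignment gives total 553.
Compare {#2, #5}: its best feasible assignment gives total 557.
Every other set of open sites that can feasibly serve all demand totals ≥ 553 even under its best assignment. Minimum: 550.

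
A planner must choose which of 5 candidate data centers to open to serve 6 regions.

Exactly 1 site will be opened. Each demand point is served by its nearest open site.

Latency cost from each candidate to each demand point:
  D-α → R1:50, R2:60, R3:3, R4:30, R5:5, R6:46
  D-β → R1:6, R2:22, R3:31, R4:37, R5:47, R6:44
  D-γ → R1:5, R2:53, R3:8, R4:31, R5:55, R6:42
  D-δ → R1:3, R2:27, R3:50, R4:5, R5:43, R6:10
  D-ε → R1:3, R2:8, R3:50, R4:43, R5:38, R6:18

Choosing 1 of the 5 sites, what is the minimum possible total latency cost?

Open {D-δ}.
  R1→D-δ 3, R2→D-δ 27, R3→D-δ 50, R4→D-δ 5, R5→D-δ 43, R6→D-δ 10  ⇒ total 138.
Compare {D-ε}: total 160.
Compare {D-β}: total 187.
No size-1 selection does better; minimum is 138.

138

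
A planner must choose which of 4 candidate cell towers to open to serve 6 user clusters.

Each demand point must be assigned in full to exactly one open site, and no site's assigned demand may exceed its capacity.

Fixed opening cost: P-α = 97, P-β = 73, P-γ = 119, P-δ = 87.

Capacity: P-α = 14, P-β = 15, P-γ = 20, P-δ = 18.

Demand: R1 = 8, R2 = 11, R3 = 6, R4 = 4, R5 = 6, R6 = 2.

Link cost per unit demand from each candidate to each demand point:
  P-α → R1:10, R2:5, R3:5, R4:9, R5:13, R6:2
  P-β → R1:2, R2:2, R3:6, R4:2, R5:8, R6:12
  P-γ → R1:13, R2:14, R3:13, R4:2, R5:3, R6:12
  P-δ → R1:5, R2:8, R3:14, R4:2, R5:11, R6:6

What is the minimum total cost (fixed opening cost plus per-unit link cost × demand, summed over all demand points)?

426

Open {P-α, P-β, P-γ}; cheapest assignment that respects the capacities:
  P-α (cap 14, load 13): R2, R6 — cost 11×5 + 2×2 = 59
  P-β (cap 15, load 14): R1, R3 — cost 8×2 + 6×6 = 52
  P-γ (cap 20, load 10): R4, R5 — cost 4×2 + 6×3 = 26
  Shipping 137, fixed 289 → total 426.
  Any other capacity-feasible assignment to {P-α, P-β, P-γ} ships for at least 137.
Compare {P-α, P-β, P-δ}: its best feasible assignment gives total 427.
Compare {P-β, P-γ, P-δ}: its best feasible assignment gives total 457.
Every other set of open sites that can feasibly serve all demand totals ≥ 427 even under its best assignment. Minimum: 426.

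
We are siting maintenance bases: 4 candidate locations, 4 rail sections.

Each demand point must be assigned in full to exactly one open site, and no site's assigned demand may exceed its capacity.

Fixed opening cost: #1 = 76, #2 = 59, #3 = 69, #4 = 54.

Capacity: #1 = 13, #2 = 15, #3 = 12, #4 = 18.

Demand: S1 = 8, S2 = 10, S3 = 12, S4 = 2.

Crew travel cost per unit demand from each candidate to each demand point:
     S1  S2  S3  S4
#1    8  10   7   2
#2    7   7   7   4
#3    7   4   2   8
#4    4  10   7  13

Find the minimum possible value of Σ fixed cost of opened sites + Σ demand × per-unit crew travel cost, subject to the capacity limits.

Open {#2, #3, #4}; cheapest assignment that respects the capacities:
  #2 (cap 15, load 12): S2, S4 — cost 10×7 + 2×4 = 78
  #3 (cap 12, load 12): S3 — cost 12×2 = 24
  #4 (cap 18, load 8): S1 — cost 8×4 = 32
  Shipping 134, fixed 182 → total 316.
  Any other capacity-feasible assignment to {#2, #3, #4} ships for at least 134.
Compare {#2, #4}: its best feasible assignment gives total 337.
Compare {#1, #3, #4}: its best feasible assignment gives total 359.
Every other set of open sites that can feasibly serve all demand totals ≥ 337 even under its best assignment. Minimum: 316.

316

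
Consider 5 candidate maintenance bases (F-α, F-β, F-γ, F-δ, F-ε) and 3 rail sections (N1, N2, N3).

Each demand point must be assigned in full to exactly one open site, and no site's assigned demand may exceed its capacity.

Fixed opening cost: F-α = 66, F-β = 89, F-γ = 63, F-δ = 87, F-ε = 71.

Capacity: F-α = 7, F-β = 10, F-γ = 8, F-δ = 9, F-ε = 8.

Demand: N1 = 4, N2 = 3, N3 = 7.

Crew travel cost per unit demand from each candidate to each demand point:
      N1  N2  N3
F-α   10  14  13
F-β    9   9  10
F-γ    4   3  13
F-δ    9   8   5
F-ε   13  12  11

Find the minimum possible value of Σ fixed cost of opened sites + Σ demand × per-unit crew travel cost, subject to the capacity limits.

Open {F-γ, F-δ}; cheapest assignment that respects the capacities:
  F-γ (cap 8, load 7): N1, N2 — cost 4×4 + 3×3 = 25
  F-δ (cap 9, load 7): N3 — cost 7×5 = 35
  Shipping 60, fixed 150 → total 210.
  Any other capacity-feasible assignment to {F-γ, F-δ} ships for at least 60.
Compare {F-γ, F-ε}: its best feasible assignment gives total 236.
Compare {F-α, F-γ}: its best feasible assignment gives total 245.
Every other set of open sites that can feasibly serve all demand totals ≥ 236 even under its best assignment. Minimum: 210.

210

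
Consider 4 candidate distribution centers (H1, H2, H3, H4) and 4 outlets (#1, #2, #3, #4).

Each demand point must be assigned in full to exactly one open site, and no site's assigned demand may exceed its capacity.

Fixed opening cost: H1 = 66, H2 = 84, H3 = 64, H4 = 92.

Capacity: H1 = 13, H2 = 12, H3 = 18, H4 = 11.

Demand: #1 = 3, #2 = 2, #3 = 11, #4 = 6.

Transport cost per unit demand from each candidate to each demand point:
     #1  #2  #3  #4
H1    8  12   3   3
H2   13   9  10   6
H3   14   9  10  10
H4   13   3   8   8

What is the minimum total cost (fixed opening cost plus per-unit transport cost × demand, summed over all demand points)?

276

Open {H1, H2}; cheapest assignment that respects the capacities:
  H1 (cap 13, load 11): #3 — cost 11×3 = 33
  H2 (cap 12, load 11): #1, #2, #4 — cost 3×13 + 2×9 + 6×6 = 93
  Shipping 126, fixed 150 → total 276.
  Any other capacity-feasible assignment to {H1, H2} ships for at least 126.
Compare {H1, H3}: its best feasible assignment gives total 283.
Compare {H1, H4}: its best feasible assignment gives total 284.
Every other set of open sites that can feasibly serve all demand totals ≥ 283 even under its best assignment. Minimum: 276.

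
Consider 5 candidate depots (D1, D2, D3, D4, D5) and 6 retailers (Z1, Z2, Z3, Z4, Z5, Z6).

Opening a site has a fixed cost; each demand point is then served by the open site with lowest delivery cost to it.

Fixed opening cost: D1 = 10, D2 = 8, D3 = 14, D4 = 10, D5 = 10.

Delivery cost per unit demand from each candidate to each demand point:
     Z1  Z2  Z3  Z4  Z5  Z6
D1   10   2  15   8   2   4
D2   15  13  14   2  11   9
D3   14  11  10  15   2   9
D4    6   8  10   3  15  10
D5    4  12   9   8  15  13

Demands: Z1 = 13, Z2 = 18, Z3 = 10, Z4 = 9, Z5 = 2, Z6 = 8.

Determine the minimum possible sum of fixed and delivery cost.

260

Open {D1, D2, D5}: assign each demand point to its cheapest open site.
  Z1→D5 13×4=52, Z2→D1 18×2=36, Z3→D5 10×9=90, Z4→D2 9×2=18, Z5→D1 2×2=4, Z6→D1 8×4=32
  delivery cost 232, fixed 28 → total 260.
Compare {D1, D2, D4, D5}: delivery cost 232 + fixed 38 = 270.
Compare {D1, D4, D5}: delivery cost 241 + fixed 30 = 271.
Compare {D1, D2, D3, D5}: delivery cost 232 + fixed 42 = 274.
All other subsets cost ≥ 270. Minimum total cost: 260.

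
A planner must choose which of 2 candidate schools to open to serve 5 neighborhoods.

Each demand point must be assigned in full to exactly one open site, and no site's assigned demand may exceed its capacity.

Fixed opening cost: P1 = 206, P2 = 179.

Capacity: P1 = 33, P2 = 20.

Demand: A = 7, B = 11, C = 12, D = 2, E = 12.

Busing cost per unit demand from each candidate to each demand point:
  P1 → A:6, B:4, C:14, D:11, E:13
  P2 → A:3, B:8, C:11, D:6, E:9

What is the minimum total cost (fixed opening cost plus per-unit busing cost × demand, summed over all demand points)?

Open {P1, P2}; cheapest assignment that respects the capacities:
  P1 (cap 33, load 25): B, C, D — cost 11×4 + 12×14 + 2×11 = 234
  P2 (cap 20, load 19): A, E — cost 7×3 + 12×9 = 129
  Shipping 363, fixed 385 → total 748.
  Any other capacity-feasible assignment to {P1, P2} ships for at least 363.
Total demand is 44 and no other set of sites has combined capacity ≥ 44, so {P1, P2} is the only feasible choice of open sites. Minimum: 748.

748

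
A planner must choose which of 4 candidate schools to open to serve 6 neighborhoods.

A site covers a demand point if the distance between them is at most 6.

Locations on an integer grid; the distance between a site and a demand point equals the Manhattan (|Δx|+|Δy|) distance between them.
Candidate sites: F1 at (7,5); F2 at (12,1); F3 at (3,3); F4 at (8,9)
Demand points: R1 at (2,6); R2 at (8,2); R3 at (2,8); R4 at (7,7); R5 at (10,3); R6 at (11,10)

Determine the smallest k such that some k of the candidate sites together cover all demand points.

3

Coverage sets (demand points within 6 of each site):
  F1: {R1, R2, R4, R5}
  F2: {R2, R5}
  F3: {R1, R2, R3}
  F4: {R4, R6}
No 2 sites suffice: every size-2 union leaves at least one demand point uncovered.
But {F1, F3, F4} covers everything, so the minimum is 3.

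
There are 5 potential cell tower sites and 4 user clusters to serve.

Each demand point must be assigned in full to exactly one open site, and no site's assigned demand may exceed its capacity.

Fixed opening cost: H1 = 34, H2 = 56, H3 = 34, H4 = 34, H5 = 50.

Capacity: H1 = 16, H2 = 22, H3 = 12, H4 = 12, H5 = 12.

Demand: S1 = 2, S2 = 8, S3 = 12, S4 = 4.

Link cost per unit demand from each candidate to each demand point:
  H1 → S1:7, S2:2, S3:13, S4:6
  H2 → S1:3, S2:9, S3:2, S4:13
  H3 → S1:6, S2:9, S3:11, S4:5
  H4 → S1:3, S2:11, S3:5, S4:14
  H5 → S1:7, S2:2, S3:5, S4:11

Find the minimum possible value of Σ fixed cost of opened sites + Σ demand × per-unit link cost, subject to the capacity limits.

Open {H1, H2}; cheapest assignment that respects the capacities:
  H1 (cap 16, load 12): S2, S4 — cost 8×2 + 4×6 = 40
  H2 (cap 22, load 14): S1, S3 — cost 2×3 + 12×2 = 30
  Shipping 70, fixed 90 → total 160.
  Any other capacity-feasible assignment to {H1, H2} ships for at least 70.
Compare {H1, H4}: its best feasible assignment gives total 182.
Compare {H1, H2, H3}: its best feasible assignment gives total 190.
Every other set of open sites that can feasibly serve all demand totals ≥ 182 even under its best assignment. Minimum: 160.

160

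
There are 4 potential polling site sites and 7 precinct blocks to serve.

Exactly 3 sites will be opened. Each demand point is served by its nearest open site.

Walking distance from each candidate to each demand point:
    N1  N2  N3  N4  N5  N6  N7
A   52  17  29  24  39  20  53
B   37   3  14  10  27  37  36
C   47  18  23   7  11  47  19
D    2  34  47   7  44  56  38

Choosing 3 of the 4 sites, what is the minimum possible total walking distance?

93

Open {B, C, D}.
  N1→D 2, N2→B 3, N3→B 14, N4→C 7, N5→C 11, N6→B 37, N7→C 19  ⇒ total 93.
Compare {A, C, D}: total 99.
Compare {A, B, D}: total 109.
No size-3 selection does better; minimum is 93.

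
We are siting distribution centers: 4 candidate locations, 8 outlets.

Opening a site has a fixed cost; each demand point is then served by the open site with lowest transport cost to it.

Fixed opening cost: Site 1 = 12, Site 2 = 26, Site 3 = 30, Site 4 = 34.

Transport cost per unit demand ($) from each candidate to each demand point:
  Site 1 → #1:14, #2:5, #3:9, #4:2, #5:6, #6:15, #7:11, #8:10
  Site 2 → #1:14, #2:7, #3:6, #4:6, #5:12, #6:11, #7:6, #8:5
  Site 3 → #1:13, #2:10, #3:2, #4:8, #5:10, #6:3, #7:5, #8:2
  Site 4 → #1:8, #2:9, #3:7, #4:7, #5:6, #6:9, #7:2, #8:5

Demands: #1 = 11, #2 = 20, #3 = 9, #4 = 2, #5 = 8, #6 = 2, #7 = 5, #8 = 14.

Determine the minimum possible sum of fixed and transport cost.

Open {Site 1, Site 3, Site 4}: assign each demand point to its cheapest open site.
  #1→Site 4 11×8=88, #2→Site 1 20×5=100, #3→Site 3 9×2=18, #4→Site 1 2×2=4, #5→Site 1 8×6=48, #6→Site 3 2×3=6, #7→Site 4 5×2=10, #8→Site 3 14×2=28
  transport cost 302, fixed 76 → total 378.
Compare {Site 1, Site 2, Site 3, Site 4}: transport cost 302 + fixed 102 = 404.
Compare {Site 1, Site 3}: transport cost 372 + fixed 42 = 414.
Compare {Site 1, Site 2, Site 3}: transport cost 372 + fixed 68 = 440.
All other subsets cost ≥ 404. Minimum total cost: 378.

378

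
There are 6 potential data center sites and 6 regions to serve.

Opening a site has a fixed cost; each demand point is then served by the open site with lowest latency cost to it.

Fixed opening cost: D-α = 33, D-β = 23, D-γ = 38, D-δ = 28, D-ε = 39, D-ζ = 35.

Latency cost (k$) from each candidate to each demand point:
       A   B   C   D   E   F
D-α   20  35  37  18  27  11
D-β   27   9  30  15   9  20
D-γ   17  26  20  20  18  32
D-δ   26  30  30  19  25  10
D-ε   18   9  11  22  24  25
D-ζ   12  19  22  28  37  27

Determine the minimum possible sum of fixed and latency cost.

Open {D-β}: assign each demand point to its cheapest open site.
  A→D-β 27, B→D-β 9, C→D-β 30, D→D-β 15, E→D-β 9, F→D-β 20
  latency cost 110, fixed 23 → total 133.
Compare {D-β, D-ε}: latency cost 82 + fixed 62 = 144.
Compare {D-β, D-ζ}: latency cost 87 + fixed 58 = 145.
Compare {D-ε}: latency cost 109 + fixed 39 = 148.
All other subsets cost ≥ 144. Minimum total cost: 133.

133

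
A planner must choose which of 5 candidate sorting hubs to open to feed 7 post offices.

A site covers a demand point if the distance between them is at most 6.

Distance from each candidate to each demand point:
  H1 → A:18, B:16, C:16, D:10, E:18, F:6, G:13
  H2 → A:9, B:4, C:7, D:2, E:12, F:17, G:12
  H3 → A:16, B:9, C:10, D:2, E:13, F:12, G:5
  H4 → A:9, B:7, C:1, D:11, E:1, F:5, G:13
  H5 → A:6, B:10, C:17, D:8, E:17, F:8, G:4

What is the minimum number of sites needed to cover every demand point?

Coverage sets (demand points within 6 of each site):
  H1: {F}
  H2: {B, D}
  H3: {D, G}
  H4: {C, E, F}
  H5: {A, G}
No 2 sites suffice: every size-2 union leaves at least one demand point uncovered.
But {H2, H4, H5} covers everything, so the minimum is 3.

3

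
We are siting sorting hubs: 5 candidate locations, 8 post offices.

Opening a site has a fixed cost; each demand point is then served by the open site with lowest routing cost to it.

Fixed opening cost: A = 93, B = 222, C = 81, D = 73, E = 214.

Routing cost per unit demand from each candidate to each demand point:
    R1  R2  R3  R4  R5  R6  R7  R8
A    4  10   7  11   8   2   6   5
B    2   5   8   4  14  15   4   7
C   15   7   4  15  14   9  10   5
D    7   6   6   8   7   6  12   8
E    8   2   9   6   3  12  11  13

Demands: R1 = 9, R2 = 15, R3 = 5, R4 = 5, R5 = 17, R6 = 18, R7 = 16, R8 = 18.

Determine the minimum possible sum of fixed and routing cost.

Open {A, D}: assign each demand point to its cheapest open site.
  R1→A 9×4=36, R2→D 15×6=90, R3→D 5×6=30, R4→D 5×8=40, R5→D 17×7=119, R6→A 18×2=36, R7→A 16×6=96, R8→A 18×5=90
  routing cost 537, fixed 166 → total 703.
Compare {A, E}: routing cost 404 + fixed 307 = 711.
Compare {A}: routing cost 634 + fixed 93 = 727.
Compare {A, C}: routing cost 574 + fixed 174 = 748.
All other subsets cost ≥ 711. Minimum total cost: 703.

703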